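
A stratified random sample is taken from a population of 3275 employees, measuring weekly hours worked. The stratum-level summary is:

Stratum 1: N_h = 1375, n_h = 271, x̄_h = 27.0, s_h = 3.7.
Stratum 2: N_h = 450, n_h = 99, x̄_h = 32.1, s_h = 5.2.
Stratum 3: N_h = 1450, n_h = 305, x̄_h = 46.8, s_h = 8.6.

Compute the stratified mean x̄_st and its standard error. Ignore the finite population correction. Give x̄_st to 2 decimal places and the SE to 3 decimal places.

x̄_st = Σ W_h x̄_h = (1375·27.0 + 450·32.1 + 1450·46.8)/3275 = 36.46718
V̂(x̄_st) = Σ W_h² s_h²/n_h, with W_h = N_h/N and N = 3275:
  stratum 1: (1375/3275)²·3.7²/271 = 0.00890465
  stratum 2: (450/3275)²·5.2²/99 = 0.00515672
  stratum 3: (1450/3275)²·8.6²/305 = 0.0475347
V̂(x̄_st) = 0.061596
SE(x̄_st) = √0.061596 = 0.248186

x̄_st ≈ 36.47, SE ≈ 0.248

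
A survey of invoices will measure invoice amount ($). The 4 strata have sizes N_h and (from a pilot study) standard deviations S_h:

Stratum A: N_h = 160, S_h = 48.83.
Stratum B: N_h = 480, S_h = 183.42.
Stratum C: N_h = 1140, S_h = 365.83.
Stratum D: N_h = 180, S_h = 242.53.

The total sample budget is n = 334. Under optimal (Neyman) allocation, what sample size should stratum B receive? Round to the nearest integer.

53

Neyman allocation: n_h = n · N_h S_h / Σ N_i S_i, with n = 334.
  stratum A: N_h·S_h = 160·48.83 = 7812.80
  stratum B: N_h·S_h = 480·183.42 = 88041.60
  stratum C: N_h·S_h = 1140·365.83 = 417046.20
  stratum D: N_h·S_h = 180·242.53 = 43655.40
Σ N_h S_h = 556556.00
n for stratum B = 334·88041.60/556556.00 = 52.835 → 53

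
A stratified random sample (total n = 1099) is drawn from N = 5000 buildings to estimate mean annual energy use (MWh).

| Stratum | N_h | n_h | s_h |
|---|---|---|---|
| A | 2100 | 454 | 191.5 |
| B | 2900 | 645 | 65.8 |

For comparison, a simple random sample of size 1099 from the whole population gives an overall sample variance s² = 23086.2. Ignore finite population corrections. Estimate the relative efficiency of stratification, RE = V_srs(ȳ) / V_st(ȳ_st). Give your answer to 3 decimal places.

V̂(ȳ_st) = Σ W_h² s_h²/n_h, with W_h = N_h/N and N = 5000:
  stratum A: (2100/5000)²·191.5²/454 = 14.2489
  stratum B: (2900/5000)²·65.8²/645 = 2.25813
V_st = 16.507
V_srs = s²/n = 23086.2/1099 = 21.0066
Relative efficiency = V_srs / V_st = 21.0066/16.507 = 1.2726

RE ≈ 1.273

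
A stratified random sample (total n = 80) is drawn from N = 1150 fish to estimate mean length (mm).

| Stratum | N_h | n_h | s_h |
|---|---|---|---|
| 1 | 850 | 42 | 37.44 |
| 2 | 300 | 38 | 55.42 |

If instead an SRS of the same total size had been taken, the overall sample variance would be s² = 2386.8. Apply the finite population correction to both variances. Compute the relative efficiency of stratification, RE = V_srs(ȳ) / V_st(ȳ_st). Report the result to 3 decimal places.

RE ≈ 1.254

V̂(ȳ_st) = Σ W_h² (1 − n_h/N_h) s_h²/n_h, with W_h = N_h/N and N = 1150:
  stratum 1: (850/1150)²·(1 − 42/850)·37.44²/42 = 17.3323
  stratum 2: (300/1150)²·(1 − 38/300)·55.42²/38 = 4.8037
V_st = 22.136
V_srs = (1 − 80/1150)·2386.8/80 = 27.7595
Relative efficiency = V_srs / V_st = 27.7595/22.136 = 1.2540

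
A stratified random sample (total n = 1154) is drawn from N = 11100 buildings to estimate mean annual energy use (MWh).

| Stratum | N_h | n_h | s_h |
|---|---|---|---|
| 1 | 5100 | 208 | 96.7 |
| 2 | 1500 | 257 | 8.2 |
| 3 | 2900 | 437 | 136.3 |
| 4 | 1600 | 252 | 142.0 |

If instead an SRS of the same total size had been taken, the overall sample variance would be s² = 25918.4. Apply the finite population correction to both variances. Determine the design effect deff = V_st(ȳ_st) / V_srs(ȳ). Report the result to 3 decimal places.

V̂(ȳ_st) = Σ W_h² (1 − n_h/N_h) s_h²/n_h, with W_h = N_h/N and N = 11100:
  stratum 1: (5100/11100)²·(1 − 208/5100)·96.7²/208 = 9.10333
  stratum 2: (1500/11100)²·(1 − 257/1500)·8.2²/257 = 0.00395923
  stratum 3: (2900/11100)²·(1 − 437/2900)·136.3²/437 = 2.46449
  stratum 4: (1600/11100)²·(1 − 252/1600)·142.0²/252 = 1.40068
V_st = 12.9725
V_srs = (1 − 1154/11100)·25918.4/1154 = 20.1246
deff = V_st / V_srs = 12.9725/20.1246 = 0.6446

deff ≈ 0.645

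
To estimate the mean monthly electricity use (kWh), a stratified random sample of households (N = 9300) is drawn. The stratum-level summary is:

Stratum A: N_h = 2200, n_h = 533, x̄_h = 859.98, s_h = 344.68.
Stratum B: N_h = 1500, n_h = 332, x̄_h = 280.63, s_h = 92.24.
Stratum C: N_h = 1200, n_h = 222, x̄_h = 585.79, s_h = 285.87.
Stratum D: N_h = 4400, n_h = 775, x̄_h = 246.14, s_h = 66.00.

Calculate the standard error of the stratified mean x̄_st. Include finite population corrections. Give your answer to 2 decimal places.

SE(x̄_st) ≈ 4.00

V̂(x̄_st) = Σ W_h² (1 − n_h/N_h) s_h²/n_h, with W_h = N_h/N and N = 9300:
  stratum A: (2200/9300)²·(1 − 533/2200)·344.68²/533 = 9.45143
  stratum B: (1500/9300)²·(1 − 332/1500)·92.24²/332 = 0.519121
  stratum C: (1200/9300)²·(1 − 222/1200)·285.87²/222 = 4.99503
  stratum D: (4400/9300)²·(1 − 775/4400)·66.00²/775 = 1.03653
V̂(x̄_st) = 16.0021
SE(x̄_st) = √16.0021 = 4.00026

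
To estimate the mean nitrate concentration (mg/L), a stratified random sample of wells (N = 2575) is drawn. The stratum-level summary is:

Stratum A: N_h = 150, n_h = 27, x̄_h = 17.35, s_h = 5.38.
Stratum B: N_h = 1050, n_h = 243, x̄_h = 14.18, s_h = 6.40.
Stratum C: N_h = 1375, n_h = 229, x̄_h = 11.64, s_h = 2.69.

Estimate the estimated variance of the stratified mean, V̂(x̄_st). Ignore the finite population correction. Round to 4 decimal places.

V̂(x̄_st) ≈ 0.0407

V̂(x̄_st) = Σ W_h² s_h²/n_h, with W_h = N_h/N and N = 2575:
  stratum A: (150/2575)²·5.38²/27 = 0.00363772
  stratum B: (1050/2575)²·6.40²/243 = 0.0280271
  stratum C: (1375/2575)²·2.69²/229 = 0.0090099
V̂(x̄_st) = 0.0406747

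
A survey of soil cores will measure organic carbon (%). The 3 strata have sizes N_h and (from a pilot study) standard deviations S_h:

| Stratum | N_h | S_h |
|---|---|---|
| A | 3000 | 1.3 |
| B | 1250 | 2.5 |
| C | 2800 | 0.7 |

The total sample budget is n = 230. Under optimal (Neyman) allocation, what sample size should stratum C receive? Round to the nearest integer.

Neyman allocation: n_h = n · N_h S_h / Σ N_i S_i, with n = 230.
  stratum A: N_h·S_h = 3000·1.3 = 3900.00
  stratum B: N_h·S_h = 1250·2.5 = 3125.00
  stratum C: N_h·S_h = 2800·0.7 = 1960.00
Σ N_h S_h = 8985.00
n for stratum C = 230·1960.00/8985.00 = 50.173 → 50

50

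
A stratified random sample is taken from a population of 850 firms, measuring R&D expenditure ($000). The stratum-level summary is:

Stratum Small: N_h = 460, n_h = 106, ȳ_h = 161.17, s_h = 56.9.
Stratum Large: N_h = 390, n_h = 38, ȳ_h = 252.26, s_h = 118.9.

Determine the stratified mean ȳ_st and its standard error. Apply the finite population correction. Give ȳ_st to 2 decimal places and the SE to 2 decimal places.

ȳ_st ≈ 202.96, SE ≈ 8.81

ȳ_st = Σ W_h ȳ_h = (460·161.17 + 390·252.26)/850 = 202.96424
V̂(ȳ_st) = Σ W_h² (1 − n_h/N_h) s_h²/n_h, with W_h = N_h/N and N = 850:
  stratum Small: (460/850)²·(1 − 106/460)·56.9²/106 = 6.88402
  stratum Large: (390/850)²·(1 − 38/390)·118.9²/38 = 70.6886
V̂(ȳ_st) = 77.5726
SE(ȳ_st) = √77.5726 = 8.80753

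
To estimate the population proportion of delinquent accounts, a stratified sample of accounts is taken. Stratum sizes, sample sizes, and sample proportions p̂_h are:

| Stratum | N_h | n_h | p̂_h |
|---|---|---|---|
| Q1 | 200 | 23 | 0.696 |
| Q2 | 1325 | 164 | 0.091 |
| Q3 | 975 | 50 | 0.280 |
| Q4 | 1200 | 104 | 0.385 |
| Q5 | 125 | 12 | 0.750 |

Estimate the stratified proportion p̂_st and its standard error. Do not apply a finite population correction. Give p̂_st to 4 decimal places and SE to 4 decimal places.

p̂_st ≈ 0.2846, SE ≈ 0.0245

N = 3825; stratum weights W_h = N_h/N.
p̂_st = Σ W_h p̂_h = (200·0.696 + 1325·0.091 + 975·0.280 + 1200·0.385 + 125·0.750)/3825 = 0.28458
V̂(p̂_st) = Σ W_h² p̂_h(1−p̂_h)/(n_h−1):
  stratum Q1: (200/3825)²·0.696·0.304/22 = 2.6294e-05
  stratum Q2: (1325/3825)²·0.091·0.909/163 = 6.08957e-05
  stratum Q3: (975/3825)²·0.280·0.720/49 = 0.000267326
  stratum Q4: (1200/3825)²·0.385·0.615/103 = 0.000226255
  stratum Q5: (125/3825)²·0.750·0.250/11 = 1.8204e-05
V̂(p̂_st) = 0.000598974; SE = √V̂ = 0.024474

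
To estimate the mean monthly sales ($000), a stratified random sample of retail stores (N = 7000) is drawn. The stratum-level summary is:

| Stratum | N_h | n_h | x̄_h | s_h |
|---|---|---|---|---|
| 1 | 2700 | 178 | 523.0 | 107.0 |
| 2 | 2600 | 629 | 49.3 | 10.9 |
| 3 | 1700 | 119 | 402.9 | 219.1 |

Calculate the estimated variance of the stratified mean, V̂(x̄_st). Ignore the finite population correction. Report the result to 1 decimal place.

V̂(x̄_st) = Σ W_h² s_h²/n_h, with W_h = N_h/N and N = 7000:
  stratum 1: (2700/7000)²·107.0²/178 = 9.56927
  stratum 2: (2600/7000)²·10.9²/629 = 0.0260587
  stratum 3: (1700/7000)²·219.1²/119 = 23.7925
V̂(x̄_st) = 33.3878

V̂(x̄_st) ≈ 33.4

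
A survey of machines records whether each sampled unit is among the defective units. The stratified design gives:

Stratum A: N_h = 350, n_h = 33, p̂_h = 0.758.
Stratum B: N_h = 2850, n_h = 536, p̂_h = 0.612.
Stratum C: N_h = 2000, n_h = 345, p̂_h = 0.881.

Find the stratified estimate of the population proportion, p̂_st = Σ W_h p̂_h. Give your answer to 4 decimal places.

N = 5200; stratum weights W_h = N_h/N.
p̂_st = Σ W_h p̂_h = (350·0.758 + 2850·0.612 + 2000·0.881)/5200 = 0.72529

p̂_st ≈ 0.7253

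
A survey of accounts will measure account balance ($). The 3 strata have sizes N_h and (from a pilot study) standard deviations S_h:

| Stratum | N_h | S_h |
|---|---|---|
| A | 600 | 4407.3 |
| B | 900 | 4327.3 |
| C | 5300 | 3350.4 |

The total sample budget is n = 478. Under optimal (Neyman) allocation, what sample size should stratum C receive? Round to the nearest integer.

Neyman allocation: n_h = n · N_h S_h / Σ N_i S_i, with n = 478.
  stratum A: N_h·S_h = 600·4407.3 = 2644380.00
  stratum B: N_h·S_h = 900·4327.3 = 3894570.00
  stratum C: N_h·S_h = 5300·3350.4 = 17757120.00
Σ N_h S_h = 24296070.00
n for stratum C = 478·17757120.00/24296070.00 = 349.353 → 349

349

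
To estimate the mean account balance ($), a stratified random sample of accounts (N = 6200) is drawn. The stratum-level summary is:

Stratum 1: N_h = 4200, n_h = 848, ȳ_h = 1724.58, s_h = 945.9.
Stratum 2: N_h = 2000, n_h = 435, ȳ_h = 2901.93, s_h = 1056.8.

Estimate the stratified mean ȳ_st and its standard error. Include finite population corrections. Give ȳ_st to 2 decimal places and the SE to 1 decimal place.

ȳ_st = Σ W_h ȳ_h = (4200·1724.58 + 2000·2901.93)/6200 = 2104.37032
V̂(ȳ_st) = Σ W_h² (1 − n_h/N_h) s_h²/n_h, with W_h = N_h/N and N = 6200:
  stratum 1: (4200/6200)²·(1 − 848/4200)·945.9²/848 = 386.424
  stratum 2: (2000/6200)²·(1 − 435/2000)·1056.8²/435 = 209.053
V̂(ȳ_st) = 595.478
SE(ȳ_st) = √595.478 = 24.4024

ȳ_st ≈ 2104.37, SE ≈ 24.4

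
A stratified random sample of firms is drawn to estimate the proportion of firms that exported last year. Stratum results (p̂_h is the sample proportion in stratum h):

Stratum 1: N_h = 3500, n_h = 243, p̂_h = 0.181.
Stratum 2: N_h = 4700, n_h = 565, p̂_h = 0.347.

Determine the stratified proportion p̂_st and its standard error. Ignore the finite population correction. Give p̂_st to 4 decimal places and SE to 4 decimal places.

N = 8200; stratum weights W_h = N_h/N.
p̂_st = Σ W_h p̂_h = (3500·0.181 + 4700·0.347)/8200 = 0.27615
V̂(p̂_st) = Σ W_h² p̂_h(1−p̂_h)/(n_h−1):
  stratum 1: (3500/8200)²·0.181·0.819/242 = 0.000111598
  stratum 2: (4700/8200)²·0.347·0.653/564 = 0.000131987
V̂(p̂_st) = 0.000243585; SE = √V̂ = 0.0156072

p̂_st ≈ 0.2761, SE ≈ 0.0156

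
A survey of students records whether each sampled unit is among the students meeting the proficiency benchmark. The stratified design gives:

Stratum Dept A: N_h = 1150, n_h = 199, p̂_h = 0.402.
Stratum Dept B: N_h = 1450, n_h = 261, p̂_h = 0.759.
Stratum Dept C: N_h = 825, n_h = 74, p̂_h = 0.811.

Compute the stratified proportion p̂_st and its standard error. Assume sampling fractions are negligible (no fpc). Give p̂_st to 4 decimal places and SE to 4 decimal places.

p̂_st ≈ 0.6517, SE ≈ 0.0196

N = 3425; stratum weights W_h = N_h/N.
p̂_st = Σ W_h p̂_h = (1150·0.402 + 1450·0.759 + 825·0.811)/3425 = 0.65166
V̂(p̂_st) = Σ W_h² p̂_h(1−p̂_h)/(n_h−1):
  stratum Dept A: (1150/3425)²·0.402·0.598/198 = 0.000136879
  stratum Dept B: (1450/3425)²·0.759·0.241/260 = 0.000126096
  stratum Dept C: (825/3425)²·0.811·0.189/73 = 0.000121828
V̂(p̂_st) = 0.000384802; SE = √V̂ = 0.0196164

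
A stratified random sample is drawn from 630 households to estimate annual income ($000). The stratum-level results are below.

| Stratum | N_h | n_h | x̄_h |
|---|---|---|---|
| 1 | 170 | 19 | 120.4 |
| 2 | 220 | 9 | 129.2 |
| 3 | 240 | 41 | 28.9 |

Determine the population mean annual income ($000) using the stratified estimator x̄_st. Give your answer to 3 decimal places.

x̄_st ≈ 88.616

N = Σ N_h = 630. Stratum weights W_h = N_h/N.
x̄_st = (170·120.4 + 220·129.2 + 240·28.9) / 630 = 88.61587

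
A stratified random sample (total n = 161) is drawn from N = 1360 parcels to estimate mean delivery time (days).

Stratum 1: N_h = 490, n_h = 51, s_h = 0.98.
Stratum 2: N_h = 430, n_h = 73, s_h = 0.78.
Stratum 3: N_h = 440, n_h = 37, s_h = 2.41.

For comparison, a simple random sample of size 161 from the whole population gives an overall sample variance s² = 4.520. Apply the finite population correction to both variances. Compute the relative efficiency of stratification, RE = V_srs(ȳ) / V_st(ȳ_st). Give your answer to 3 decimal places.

RE ≈ 1.380

V̂(ȳ_st) = Σ W_h² (1 − n_h/N_h) s_h²/n_h, with W_h = N_h/N and N = 1360:
  stratum 1: (490/1360)²·(1 − 51/490)·0.98²/51 = 0.0021901
  stratum 2: (430/1360)²·(1 − 73/430)·0.78²/73 = 0.000691712
  stratum 3: (440/1360)²·(1 − 37/440)·2.41²/37 = 0.0150492
V_st = 0.017931
V_srs = (1 − 161/1360)·4.520/161 = 0.024751
Relative efficiency = V_srs / V_st = 0.024751/0.017931 = 1.3803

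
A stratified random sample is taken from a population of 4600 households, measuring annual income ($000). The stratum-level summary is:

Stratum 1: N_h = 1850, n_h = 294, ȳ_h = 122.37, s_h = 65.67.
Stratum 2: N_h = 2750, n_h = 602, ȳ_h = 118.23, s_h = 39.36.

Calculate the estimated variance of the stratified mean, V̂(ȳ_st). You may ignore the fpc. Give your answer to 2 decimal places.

V̂(ȳ_st) = Σ W_h² s_h²/n_h, with W_h = N_h/N and N = 4600:
  stratum 1: (1850/4600)²·65.67²/294 = 2.37255
  stratum 2: (2750/4600)²·39.36²/602 = 0.919736
V̂(ȳ_st) = 3.29228

V̂(ȳ_st) ≈ 3.29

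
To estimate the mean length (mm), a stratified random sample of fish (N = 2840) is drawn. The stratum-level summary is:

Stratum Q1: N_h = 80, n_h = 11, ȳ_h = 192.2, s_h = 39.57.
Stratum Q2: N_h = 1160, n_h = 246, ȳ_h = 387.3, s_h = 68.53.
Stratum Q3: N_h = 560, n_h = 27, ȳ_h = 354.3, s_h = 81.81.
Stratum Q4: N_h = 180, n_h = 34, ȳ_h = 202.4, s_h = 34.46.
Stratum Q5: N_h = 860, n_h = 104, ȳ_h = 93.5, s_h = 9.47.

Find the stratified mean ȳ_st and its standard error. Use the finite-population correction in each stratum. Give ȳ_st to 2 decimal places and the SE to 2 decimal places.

ȳ_st ≈ 274.61, SE ≈ 3.46

ȳ_st = Σ W_h ȳ_h = (80·192.2 + 1160·387.3 + 560·354.3 + 180·202.4 + 860·93.5)/2840 = 274.61056
V̂(ȳ_st) = Σ W_h² (1 − n_h/N_h) s_h²/n_h, with W_h = N_h/N and N = 2840:
  stratum Q1: (80/2840)²·(1 − 11/80)·39.57²/11 = 0.0974186
  stratum Q2: (1160/2840)²·(1 − 246/1160)·68.53²/246 = 2.50954
  stratum Q3: (560/2840)²·(1 − 27/560)·81.81²/27 = 9.17334
  stratum Q4: (180/2840)²·(1 − 34/180)·34.46²/34 = 0.113799
  stratum Q5: (860/2840)²·(1 − 104/860)·9.47²/104 = 0.0695105
V̂(ȳ_st) = 11.9636
SE(ȳ_st) = √11.9636 = 3.45885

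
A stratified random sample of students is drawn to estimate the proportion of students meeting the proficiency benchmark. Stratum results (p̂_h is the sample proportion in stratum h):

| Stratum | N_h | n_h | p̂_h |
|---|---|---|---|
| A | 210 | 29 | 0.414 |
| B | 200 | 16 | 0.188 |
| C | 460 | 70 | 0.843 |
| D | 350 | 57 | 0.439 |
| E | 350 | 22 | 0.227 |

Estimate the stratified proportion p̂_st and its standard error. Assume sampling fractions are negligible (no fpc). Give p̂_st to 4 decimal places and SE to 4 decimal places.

N = 1570; stratum weights W_h = N_h/N.
p̂_st = Σ W_h p̂_h = (210·0.414 + 200·0.188 + 460·0.843 + 350·0.439 + 350·0.227)/1570 = 0.47479
V̂(p̂_st) = Σ W_h² p̂_h(1−p̂_h)/(n_h−1):
  stratum A: (210/1570)²·0.414·0.586/28 = 0.000155017
  stratum B: (200/1570)²·0.188·0.812/15 = 0.000165152
  stratum C: (460/1570)²·0.843·0.157/69 = 0.000164662
  stratum D: (350/1570)²·0.439·0.561/56 = 0.000218563
  stratum E: (350/1570)²·0.227·0.773/21 = 0.000415263
V̂(p̂_st) = 0.00111866; SE = √V̂ = 0.0334463

p̂_st ≈ 0.4748, SE ≈ 0.0334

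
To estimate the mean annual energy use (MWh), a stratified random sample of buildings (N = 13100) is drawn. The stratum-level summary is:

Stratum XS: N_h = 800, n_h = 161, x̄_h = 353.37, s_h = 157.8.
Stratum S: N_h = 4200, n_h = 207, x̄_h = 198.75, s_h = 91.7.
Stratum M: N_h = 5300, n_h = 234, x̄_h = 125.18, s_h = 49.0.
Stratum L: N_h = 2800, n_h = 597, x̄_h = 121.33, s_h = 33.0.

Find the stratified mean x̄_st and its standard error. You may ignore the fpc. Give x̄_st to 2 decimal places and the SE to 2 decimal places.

x̄_st = Σ W_h x̄_h = (800·353.37 + 4200·198.75 + 5300·125.18 + 2800·121.33)/13100 = 161.87969
V̂(x̄_st) = Σ W_h² s_h²/n_h, with W_h = N_h/N and N = 13100:
  stratum XS: (800/13100)²·157.8²/161 = 0.5768
  stratum S: (4200/13100)²·91.7²/207 = 4.17565
  stratum M: (5300/13100)²·49.0²/234 = 1.67952
  stratum L: (2800/13100)²·33.0²/597 = 0.0833349
V̂(x̄_st) = 6.51531
SE(x̄_st) = √6.51531 = 2.55251

x̄_st ≈ 161.88, SE ≈ 2.55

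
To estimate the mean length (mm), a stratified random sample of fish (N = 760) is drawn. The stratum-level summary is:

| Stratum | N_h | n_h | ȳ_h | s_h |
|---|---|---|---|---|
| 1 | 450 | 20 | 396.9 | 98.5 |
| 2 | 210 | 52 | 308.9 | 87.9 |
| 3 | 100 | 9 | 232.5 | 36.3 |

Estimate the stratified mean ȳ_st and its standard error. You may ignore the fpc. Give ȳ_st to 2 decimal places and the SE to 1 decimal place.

ȳ_st ≈ 350.95, SE ≈ 13.6

ȳ_st = Σ W_h ȳ_h = (450·396.9 + 210·308.9 + 100·232.5)/760 = 350.95263
V̂(ȳ_st) = Σ W_h² s_h²/n_h, with W_h = N_h/N and N = 760:
  stratum 1: (450/760)²·98.5²/20 = 170.075
  stratum 2: (210/760)²·87.9²/52 = 11.3445
  stratum 3: (100/760)²·36.3²/9 = 2.5348
V̂(ȳ_st) = 183.954
SE(ȳ_st) = √183.954 = 13.563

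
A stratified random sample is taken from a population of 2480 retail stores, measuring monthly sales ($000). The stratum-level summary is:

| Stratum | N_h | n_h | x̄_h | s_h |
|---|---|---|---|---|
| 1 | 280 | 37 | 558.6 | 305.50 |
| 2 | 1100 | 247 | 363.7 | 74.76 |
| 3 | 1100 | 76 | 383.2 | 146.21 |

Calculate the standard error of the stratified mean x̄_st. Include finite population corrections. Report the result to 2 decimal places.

SE(x̄_st) ≈ 9.10

V̂(x̄_st) = Σ W_h² (1 − n_h/N_h) s_h²/n_h, with W_h = N_h/N and N = 2480:
  stratum 1: (280/2480)²·(1 − 37/280)·305.50²/37 = 27.905
  stratum 2: (1100/2480)²·(1 − 247/1100)·74.76²/247 = 3.45207
  stratum 3: (1100/2480)²·(1 − 76/1100)·146.21²/76 = 51.5145
V̂(x̄_st) = 82.8716
SE(x̄_st) = √82.8716 = 9.10338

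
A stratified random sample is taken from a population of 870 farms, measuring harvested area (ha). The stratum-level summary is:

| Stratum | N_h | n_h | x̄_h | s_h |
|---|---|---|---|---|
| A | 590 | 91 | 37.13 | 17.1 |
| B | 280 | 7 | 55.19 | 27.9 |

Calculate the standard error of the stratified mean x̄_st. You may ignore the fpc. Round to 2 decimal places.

V̂(x̄_st) = Σ W_h² s_h²/n_h, with W_h = N_h/N and N = 870:
  stratum A: (590/870)²·17.1²/91 = 1.4778
  stratum B: (280/870)²·27.9²/7 = 11.5183
V̂(x̄_st) = 12.9961
SE(x̄_st) = √12.9961 = 3.60501

SE(x̄_st) ≈ 3.61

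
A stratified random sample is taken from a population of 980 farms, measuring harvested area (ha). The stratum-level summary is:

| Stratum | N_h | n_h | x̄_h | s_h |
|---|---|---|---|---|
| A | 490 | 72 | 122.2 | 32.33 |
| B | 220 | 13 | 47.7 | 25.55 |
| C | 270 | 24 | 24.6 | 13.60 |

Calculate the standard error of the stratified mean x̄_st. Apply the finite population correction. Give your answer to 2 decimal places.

SE(x̄_st) ≈ 2.45

V̂(x̄_st) = Σ W_h² (1 − n_h/N_h) s_h²/n_h, with W_h = N_h/N and N = 980:
  stratum A: (490/980)²·(1 − 72/490)·32.33²/72 = 3.09599
  stratum B: (220/980)²·(1 − 13/220)·25.55²/13 = 2.38111
  stratum C: (270/980)²·(1 − 24/270)·13.60²/24 = 0.532983
V̂(x̄_st) = 6.01008
SE(x̄_st) = √6.01008 = 2.45155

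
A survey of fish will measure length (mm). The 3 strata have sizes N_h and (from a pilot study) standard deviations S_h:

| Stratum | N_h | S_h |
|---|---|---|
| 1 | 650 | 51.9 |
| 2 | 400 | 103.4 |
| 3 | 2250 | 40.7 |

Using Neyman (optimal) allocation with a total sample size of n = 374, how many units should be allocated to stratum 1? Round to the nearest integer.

Neyman allocation: n_h = n · N_h S_h / Σ N_i S_i, with n = 374.
  stratum 1: N_h·S_h = 650·51.9 = 33735.00
  stratum 2: N_h·S_h = 400·103.4 = 41360.00
  stratum 3: N_h·S_h = 2250·40.7 = 91575.00
Σ N_h S_h = 166670.00
n for stratum 1 = 374·33735.00/166670.00 = 75.700 → 76

76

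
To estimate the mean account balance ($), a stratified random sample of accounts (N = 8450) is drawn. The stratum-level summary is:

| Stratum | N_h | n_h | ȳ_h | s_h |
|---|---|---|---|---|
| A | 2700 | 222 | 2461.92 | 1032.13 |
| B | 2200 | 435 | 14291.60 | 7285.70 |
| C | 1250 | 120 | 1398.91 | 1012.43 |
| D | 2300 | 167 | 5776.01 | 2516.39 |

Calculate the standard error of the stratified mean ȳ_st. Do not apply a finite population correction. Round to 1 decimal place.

SE(ȳ_st) ≈ 108.4

V̂(ȳ_st) = Σ W_h² s_h²/n_h, with W_h = N_h/N and N = 8450:
  stratum A: (2700/8450)²·1032.13²/222 = 489.925
  stratum B: (2200/8450)²·7285.70²/435 = 8271.52
  stratum C: (1250/8450)²·1012.43²/120 = 186.92
  stratum D: (2300/8450)²·2516.39²/167 = 2809.19
V̂(ȳ_st) = 11757.6
SE(ȳ_st) = √11757.6 = 108.432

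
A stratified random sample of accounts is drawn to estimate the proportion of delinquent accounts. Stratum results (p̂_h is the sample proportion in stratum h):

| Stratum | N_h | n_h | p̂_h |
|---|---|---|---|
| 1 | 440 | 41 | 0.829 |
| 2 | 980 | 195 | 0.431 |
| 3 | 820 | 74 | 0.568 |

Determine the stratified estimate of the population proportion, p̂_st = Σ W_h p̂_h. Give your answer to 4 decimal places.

N = 2240; stratum weights W_h = N_h/N.
p̂_st = Σ W_h p̂_h = (440·0.829 + 980·0.431 + 820·0.568)/2240 = 0.55933

p̂_st ≈ 0.5593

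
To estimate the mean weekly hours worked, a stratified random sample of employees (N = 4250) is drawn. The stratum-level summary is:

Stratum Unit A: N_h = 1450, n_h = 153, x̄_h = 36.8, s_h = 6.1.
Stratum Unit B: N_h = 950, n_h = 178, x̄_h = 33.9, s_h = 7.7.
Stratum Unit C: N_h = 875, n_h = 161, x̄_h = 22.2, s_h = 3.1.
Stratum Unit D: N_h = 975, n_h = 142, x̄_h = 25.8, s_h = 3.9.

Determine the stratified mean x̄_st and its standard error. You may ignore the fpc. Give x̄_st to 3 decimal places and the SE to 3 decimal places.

x̄_st ≈ 30.622, SE ≈ 0.230

x̄_st = Σ W_h x̄_h = (1450·36.8 + 950·33.9 + 875·22.2 + 975·25.8)/4250 = 30.62235
V̂(x̄_st) = Σ W_h² s_h²/n_h, with W_h = N_h/N and N = 4250:
  stratum Unit A: (1450/4250)²·6.1²/153 = 0.0283091
  stratum Unit B: (950/4250)²·7.7²/178 = 0.016643
  stratum Unit C: (875/4250)²·3.1²/161 = 0.00253009
  stratum Unit D: (975/4250)²·3.9²/142 = 0.00563731
V̂(x̄_st) = 0.0531195
SE(x̄_st) = √0.0531195 = 0.230477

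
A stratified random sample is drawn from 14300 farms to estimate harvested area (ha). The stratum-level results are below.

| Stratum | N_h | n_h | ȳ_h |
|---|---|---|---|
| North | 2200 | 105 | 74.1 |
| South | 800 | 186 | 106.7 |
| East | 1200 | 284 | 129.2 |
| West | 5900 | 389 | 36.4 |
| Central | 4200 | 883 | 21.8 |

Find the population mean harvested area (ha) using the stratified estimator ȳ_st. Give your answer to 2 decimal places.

ȳ_st ≈ 49.63

N = Σ N_h = 14300. Stratum weights W_h = N_h/N.
ȳ_st = (2200·74.1 + 800·106.7 + 1200·129.2 + 5900·36.4 + 4200·21.8) / 14300 = 49.6322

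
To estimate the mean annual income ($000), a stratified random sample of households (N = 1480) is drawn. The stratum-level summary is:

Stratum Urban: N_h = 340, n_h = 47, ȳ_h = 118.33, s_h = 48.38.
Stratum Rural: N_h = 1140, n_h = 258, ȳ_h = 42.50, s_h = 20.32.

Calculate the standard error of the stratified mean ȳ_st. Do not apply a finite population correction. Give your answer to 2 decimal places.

SE(ȳ_st) ≈ 1.89

V̂(ȳ_st) = Σ W_h² s_h²/n_h, with W_h = N_h/N and N = 1480:
  stratum Urban: (340/1480)²·48.38²/47 = 2.62826
  stratum Rural: (1140/1480)²·20.32²/258 = 0.949542
V̂(ȳ_st) = 3.5778
SE(ȳ_st) = √3.5778 = 1.89151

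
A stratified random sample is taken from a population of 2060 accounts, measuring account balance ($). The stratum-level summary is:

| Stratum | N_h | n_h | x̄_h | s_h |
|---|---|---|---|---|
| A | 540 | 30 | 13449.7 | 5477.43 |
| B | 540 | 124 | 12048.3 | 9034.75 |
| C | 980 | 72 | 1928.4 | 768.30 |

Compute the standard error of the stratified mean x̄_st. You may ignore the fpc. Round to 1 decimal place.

SE(x̄_st) ≈ 340.3

V̂(x̄_st) = Σ W_h² s_h²/n_h, with W_h = N_h/N and N = 2060:
  stratum A: (540/2060)²·5477.43²/30 = 68720.4
  stratum B: (540/2060)²·9034.75²/124 = 45233.9
  stratum C: (980/2060)²·768.30²/72 = 1855.44
V̂(x̄_st) = 115810
SE(x̄_st) = √115810 = 340.308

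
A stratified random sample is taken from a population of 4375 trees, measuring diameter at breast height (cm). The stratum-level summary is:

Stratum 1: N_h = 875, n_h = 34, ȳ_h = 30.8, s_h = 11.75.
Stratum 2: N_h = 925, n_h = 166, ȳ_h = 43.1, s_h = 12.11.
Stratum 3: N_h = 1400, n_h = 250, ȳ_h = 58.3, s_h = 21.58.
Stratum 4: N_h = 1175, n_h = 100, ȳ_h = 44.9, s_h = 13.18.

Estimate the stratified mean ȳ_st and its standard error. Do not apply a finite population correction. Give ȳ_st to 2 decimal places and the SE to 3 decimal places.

ȳ_st = Σ W_h ȳ_h = (875·30.8 + 925·43.1 + 1400·58.3 + 1175·44.9)/4375 = 45.98743
V̂(ȳ_st) = Σ W_h² s_h²/n_h, with W_h = N_h/N and N = 4375:
  stratum 1: (875/4375)²·11.75²/34 = 0.162426
  stratum 2: (925/4375)²·12.11²/166 = 0.0394919
  stratum 3: (1400/4375)²·21.58²/250 = 0.190749
  stratum 4: (1175/4375)²·13.18²/100 = 0.1253
V̂(ȳ_st) = 0.517967
SE(ȳ_st) = √0.517967 = 0.7197

ȳ_st ≈ 45.99, SE ≈ 0.720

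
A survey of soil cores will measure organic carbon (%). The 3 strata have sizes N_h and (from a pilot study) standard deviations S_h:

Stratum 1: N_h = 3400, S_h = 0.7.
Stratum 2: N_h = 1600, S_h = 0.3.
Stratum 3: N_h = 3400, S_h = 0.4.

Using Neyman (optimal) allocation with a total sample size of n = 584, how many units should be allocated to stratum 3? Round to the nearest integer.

188

Neyman allocation: n_h = n · N_h S_h / Σ N_i S_i, with n = 584.
  stratum 1: N_h·S_h = 3400·0.7 = 2380.00
  stratum 2: N_h·S_h = 1600·0.3 = 480.00
  stratum 3: N_h·S_h = 3400·0.4 = 1360.00
Σ N_h S_h = 4220.00
n for stratum 3 = 584·1360.00/4220.00 = 188.209 → 188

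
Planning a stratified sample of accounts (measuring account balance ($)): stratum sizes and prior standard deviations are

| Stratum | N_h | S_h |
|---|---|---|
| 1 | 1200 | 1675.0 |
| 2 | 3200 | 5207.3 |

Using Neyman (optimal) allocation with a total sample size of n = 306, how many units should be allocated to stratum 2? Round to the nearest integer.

Neyman allocation: n_h = n · N_h S_h / Σ N_i S_i, with n = 306.
  stratum 1: N_h·S_h = 1200·1675.0 = 2010000.00
  stratum 2: N_h·S_h = 3200·5207.3 = 16663360.00
Σ N_h S_h = 18673360.00
n for stratum 2 = 306·16663360.00/18673360.00 = 273.062 → 273

273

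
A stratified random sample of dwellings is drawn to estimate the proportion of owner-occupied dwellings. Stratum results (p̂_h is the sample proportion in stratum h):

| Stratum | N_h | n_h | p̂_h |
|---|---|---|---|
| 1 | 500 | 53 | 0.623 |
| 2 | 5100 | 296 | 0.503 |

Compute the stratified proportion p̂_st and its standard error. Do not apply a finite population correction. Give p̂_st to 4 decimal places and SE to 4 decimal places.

p̂_st ≈ 0.5137, SE ≈ 0.0272

N = 5600; stratum weights W_h = N_h/N.
p̂_st = Σ W_h p̂_h = (500·0.623 + 5100·0.503)/5600 = 0.51371
V̂(p̂_st) = Σ W_h² p̂_h(1−p̂_h)/(n_h−1):
  stratum 1: (500/5600)²·0.623·0.377/52 = 3.60073e-05
  stratum 2: (5100/5600)²·0.503·0.497/295 = 0.000702856
V̂(p̂_st) = 0.000738864; SE = √V̂ = 0.027182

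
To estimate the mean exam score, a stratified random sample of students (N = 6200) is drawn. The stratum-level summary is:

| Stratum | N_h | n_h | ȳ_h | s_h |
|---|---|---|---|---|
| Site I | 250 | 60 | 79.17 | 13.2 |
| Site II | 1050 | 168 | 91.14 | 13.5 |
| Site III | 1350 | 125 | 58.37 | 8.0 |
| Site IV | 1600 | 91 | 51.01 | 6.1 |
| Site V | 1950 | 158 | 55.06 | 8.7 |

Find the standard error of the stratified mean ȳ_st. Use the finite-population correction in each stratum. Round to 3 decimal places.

V̂(ȳ_st) = Σ W_h² (1 − n_h/N_h) s_h²/n_h, with W_h = N_h/N and N = 6200:
  stratum Site I: (250/6200)²·(1 − 60/250)·13.2²/60 = 0.00358845
  stratum Site II: (1050/6200)²·(1 − 168/1050)·13.5²/168 = 0.0261356
  stratum Site III: (1350/6200)²·(1 − 125/1350)·8.0²/125 = 0.0220271
  stratum Site IV: (1600/6200)²·(1 − 91/1600)·6.1²/91 = 0.0256829
  stratum Site V: (1950/6200)²·(1 − 158/1950)·8.7²/158 = 0.0435482
V̂(ȳ_st) = 0.120982
SE(ȳ_st) = √0.120982 = 0.347825

SE(ȳ_st) ≈ 0.348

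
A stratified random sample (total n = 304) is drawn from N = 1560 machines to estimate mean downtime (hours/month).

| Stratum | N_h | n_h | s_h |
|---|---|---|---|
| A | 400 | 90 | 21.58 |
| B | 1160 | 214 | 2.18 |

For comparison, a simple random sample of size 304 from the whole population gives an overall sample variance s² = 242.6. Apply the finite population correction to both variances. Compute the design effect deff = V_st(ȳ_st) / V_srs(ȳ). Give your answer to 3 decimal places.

V̂(ȳ_st) = Σ W_h² (1 − n_h/N_h) s_h²/n_h, with W_h = N_h/N and N = 1560:
  stratum A: (400/1560)²·(1 − 90/400)·21.58²/90 = 0.263653
  stratum B: (1160/1560)²·(1 − 214/1160)·2.18²/214 = 0.0100138
V_st = 0.273667
V_srs = (1 − 304/1560)·242.6/304 = 0.642513
deff = V_st / V_srs = 0.273667/0.642513 = 0.4259

deff ≈ 0.426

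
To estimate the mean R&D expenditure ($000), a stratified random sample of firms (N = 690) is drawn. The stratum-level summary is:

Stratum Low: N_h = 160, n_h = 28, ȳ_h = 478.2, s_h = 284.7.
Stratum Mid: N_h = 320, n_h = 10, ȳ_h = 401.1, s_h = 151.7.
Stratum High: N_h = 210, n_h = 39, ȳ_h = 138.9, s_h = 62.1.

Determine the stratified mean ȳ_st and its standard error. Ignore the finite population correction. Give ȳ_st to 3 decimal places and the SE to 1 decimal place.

ȳ_st = Σ W_h ȳ_h = (160·478.2 + 320·401.1 + 210·138.9)/690 = 339.17826
V̂(ȳ_st) = Σ W_h² s_h²/n_h, with W_h = N_h/N and N = 690:
  stratum Low: (160/690)²·284.7²/28 = 155.653
  stratum Mid: (320/690)²·151.7²/10 = 494.963
  stratum High: (210/690)²·62.1²/39 = 9.15923
V̂(ȳ_st) = 659.776
SE(ȳ_st) = √659.776 = 25.6861

ȳ_st ≈ 339.178, SE ≈ 25.7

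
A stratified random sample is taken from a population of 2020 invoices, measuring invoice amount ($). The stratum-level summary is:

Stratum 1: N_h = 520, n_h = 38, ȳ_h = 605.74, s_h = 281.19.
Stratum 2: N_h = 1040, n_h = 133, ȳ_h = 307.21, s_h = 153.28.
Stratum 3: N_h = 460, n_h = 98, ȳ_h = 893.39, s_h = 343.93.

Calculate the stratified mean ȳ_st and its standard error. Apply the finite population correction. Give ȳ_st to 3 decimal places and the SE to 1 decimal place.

ȳ_st ≈ 517.546, SE ≈ 14.8

ȳ_st = Σ W_h ȳ_h = (520·605.74 + 1040·307.21 + 460·893.39)/2020 = 517.54584
V̂(ȳ_st) = Σ W_h² (1 − n_h/N_h) s_h²/n_h, with W_h = N_h/N and N = 2020:
  stratum 1: (520/2020)²·(1 − 38/520)·281.19²/38 = 127.81
  stratum 2: (1040/2020)²·(1 − 133/1040)·153.28²/133 = 40.8373
  stratum 3: (460/2020)²·(1 − 98/460)·343.93²/98 = 49.2581
V̂(ȳ_st) = 217.905
SE(ȳ_st) = √217.905 = 14.7616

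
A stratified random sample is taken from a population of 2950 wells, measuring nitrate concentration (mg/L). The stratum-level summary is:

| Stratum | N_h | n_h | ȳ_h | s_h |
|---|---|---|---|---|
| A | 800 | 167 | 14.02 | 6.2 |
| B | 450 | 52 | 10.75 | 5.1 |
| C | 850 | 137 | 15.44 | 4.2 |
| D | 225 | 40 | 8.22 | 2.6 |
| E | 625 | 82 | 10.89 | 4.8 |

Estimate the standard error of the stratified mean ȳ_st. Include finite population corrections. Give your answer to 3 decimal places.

V̂(ȳ_st) = Σ W_h² (1 − n_h/N_h) s_h²/n_h, with W_h = N_h/N and N = 2950:
  stratum A: (800/2950)²·(1 − 167/800)·6.2²/167 = 0.0133942
  stratum B: (450/2950)²·(1 − 52/450)·5.1²/52 = 0.0102941
  stratum C: (850/2950)²·(1 − 137/850)·4.2²/137 = 0.0089669
  stratum D: (225/2950)²·(1 − 40/225)·2.6²/40 = 0.000808345
  stratum E: (625/2950)²·(1 − 82/625)·4.8²/82 = 0.0109573
V̂(ȳ_st) = 0.0444209
SE(ȳ_st) = √0.0444209 = 0.210763

SE(ȳ_st) ≈ 0.211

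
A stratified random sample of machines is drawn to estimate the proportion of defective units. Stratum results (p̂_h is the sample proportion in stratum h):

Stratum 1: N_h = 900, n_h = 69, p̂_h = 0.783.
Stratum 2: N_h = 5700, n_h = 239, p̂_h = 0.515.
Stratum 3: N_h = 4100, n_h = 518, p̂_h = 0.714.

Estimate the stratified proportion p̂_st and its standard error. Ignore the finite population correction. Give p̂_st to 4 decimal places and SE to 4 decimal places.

N = 10700; stratum weights W_h = N_h/N.
p̂_st = Σ W_h p̂_h = (900·0.783 + 5700·0.515 + 4100·0.714)/10700 = 0.61379
V̂(p̂_st) = Σ W_h² p̂_h(1−p̂_h)/(n_h−1):
  stratum 1: (900/10700)²·0.783·0.217/68 = 1.76779e-05
  stratum 2: (5700/10700)²·0.515·0.485/238 = 0.00029782
  stratum 3: (4100/10700)²·0.714·0.286/517 = 5.79928e-05
V̂(p̂_st) = 0.000373491; SE = √V̂ = 0.0193259

p̂_st ≈ 0.6138, SE ≈ 0.0193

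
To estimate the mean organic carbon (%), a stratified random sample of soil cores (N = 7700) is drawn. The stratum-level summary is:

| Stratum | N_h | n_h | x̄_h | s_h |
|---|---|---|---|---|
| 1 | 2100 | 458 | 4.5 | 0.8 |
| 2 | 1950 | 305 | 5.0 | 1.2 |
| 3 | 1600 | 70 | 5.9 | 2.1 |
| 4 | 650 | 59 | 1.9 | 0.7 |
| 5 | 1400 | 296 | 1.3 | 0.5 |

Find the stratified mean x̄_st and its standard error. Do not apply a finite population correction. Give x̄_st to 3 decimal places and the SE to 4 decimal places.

x̄_st ≈ 4.116, SE ≈ 0.0567

x̄_st = Σ W_h x̄_h = (2100·4.5 + 1950·5.0 + 1600·5.9 + 650·1.9 + 1400·1.3)/7700 = 4.11623
V̂(x̄_st) = Σ W_h² s_h²/n_h, with W_h = N_h/N and N = 7700:
  stratum 1: (2100/7700)²·0.8²/458 = 0.000103937
  stratum 2: (1950/7700)²·1.2²/305 = 0.000302796
  stratum 3: (1600/7700)²·2.1²/70 = 0.00272019
  stratum 4: (650/7700)²·0.7²/59 = 5.9182e-05
  stratum 5: (1400/7700)²·0.5²/296 = 2.79205e-05
V̂(x̄_st) = 0.00321402
SE(x̄_st) = √0.00321402 = 0.0566924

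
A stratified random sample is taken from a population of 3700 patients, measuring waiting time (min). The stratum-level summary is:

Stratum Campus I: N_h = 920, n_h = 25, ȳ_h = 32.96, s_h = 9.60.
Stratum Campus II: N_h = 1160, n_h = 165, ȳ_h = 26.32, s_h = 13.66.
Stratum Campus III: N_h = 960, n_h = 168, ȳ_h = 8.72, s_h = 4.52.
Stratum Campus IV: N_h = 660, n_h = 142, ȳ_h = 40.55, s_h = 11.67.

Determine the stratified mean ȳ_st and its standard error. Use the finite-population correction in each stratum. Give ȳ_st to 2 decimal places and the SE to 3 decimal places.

ȳ_st = Σ W_h ȳ_h = (920·32.96 + 1160·26.32 + 960·8.72 + 660·40.55)/3700 = 25.94286
V̂(ȳ_st) = Σ W_h² (1 − n_h/N_h) s_h²/n_h, with W_h = N_h/N and N = 3700:
  stratum Campus I: (920/3700)²·(1 − 25/920)·9.60²/25 = 0.221723
  stratum Campus II: (1160/3700)²·(1 − 165/1160)·13.66²/165 = 0.0953444
  stratum Campus III: (960/3700)²·(1 − 168/960)·4.52²/168 = 0.00675399
  stratum Campus IV: (660/3700)²·(1 − 142/660)·11.67²/142 = 0.023951
V̂(ȳ_st) = 0.347772
SE(ȳ_st) = √0.347772 = 0.589722

ȳ_st ≈ 25.94, SE ≈ 0.590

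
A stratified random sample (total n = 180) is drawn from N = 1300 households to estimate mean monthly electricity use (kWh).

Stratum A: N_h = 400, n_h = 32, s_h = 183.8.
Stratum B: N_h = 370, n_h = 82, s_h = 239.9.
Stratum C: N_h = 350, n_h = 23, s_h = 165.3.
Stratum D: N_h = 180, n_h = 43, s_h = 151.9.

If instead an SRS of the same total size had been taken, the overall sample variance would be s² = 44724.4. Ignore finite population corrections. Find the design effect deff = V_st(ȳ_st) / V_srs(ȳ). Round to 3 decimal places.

V̂(ȳ_st) = Σ W_h² s_h²/n_h, with W_h = N_h/N and N = 1300:
  stratum A: (400/1300)²·183.8²/32 = 99.948
  stratum B: (370/1300)²·239.9²/82 = 56.8543
  stratum C: (350/1300)²·165.3²/23 = 86.1127
  stratum D: (180/1300)²·151.9²/43 = 10.2874
V_st = 253.202
V_srs = s²/n = 44724.4/180 = 248.469
deff = V_st / V_srs = 253.202/248.469 = 1.0191

deff ≈ 1.019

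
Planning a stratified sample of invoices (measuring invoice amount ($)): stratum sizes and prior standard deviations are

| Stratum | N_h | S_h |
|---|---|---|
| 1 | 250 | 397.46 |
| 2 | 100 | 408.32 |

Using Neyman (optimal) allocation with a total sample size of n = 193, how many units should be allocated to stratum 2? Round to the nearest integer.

56

Neyman allocation: n_h = n · N_h S_h / Σ N_i S_i, with n = 193.
  stratum 1: N_h·S_h = 250·397.46 = 99365.00
  stratum 2: N_h·S_h = 100·408.32 = 40832.00
Σ N_h S_h = 140197.00
n for stratum 2 = 193·40832.00/140197.00 = 56.211 → 56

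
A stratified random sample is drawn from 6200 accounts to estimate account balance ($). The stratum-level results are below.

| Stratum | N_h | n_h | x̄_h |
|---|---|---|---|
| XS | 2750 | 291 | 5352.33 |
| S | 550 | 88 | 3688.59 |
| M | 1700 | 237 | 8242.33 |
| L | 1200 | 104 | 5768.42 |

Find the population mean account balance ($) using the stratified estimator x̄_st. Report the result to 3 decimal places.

x̄_st ≈ 6077.693

N = Σ N_h = 6200. Stratum weights W_h = N_h/N.
x̄_st = (2750·5352.33 + 550·3688.59 + 1700·8242.33 + 1200·5768.42) / 6200 = 6077.69306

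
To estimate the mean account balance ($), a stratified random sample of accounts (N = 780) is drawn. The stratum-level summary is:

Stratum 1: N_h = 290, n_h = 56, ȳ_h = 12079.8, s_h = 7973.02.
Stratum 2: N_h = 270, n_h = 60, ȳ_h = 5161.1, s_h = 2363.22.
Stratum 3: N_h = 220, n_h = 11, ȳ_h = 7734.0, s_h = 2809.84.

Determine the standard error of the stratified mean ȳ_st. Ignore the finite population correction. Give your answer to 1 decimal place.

V̂(ȳ_st) = Σ W_h² s_h²/n_h, with W_h = N_h/N and N = 780:
  stratum 1: (290/780)²·7973.02²/56 = 156915
  stratum 2: (270/780)²·2363.22²/60 = 11153.1
  stratum 3: (220/780)²·2809.84²/11 = 57098.8
V̂(ȳ_st) = 225167
SE(ȳ_st) = √225167 = 474.517

SE(ȳ_st) ≈ 474.5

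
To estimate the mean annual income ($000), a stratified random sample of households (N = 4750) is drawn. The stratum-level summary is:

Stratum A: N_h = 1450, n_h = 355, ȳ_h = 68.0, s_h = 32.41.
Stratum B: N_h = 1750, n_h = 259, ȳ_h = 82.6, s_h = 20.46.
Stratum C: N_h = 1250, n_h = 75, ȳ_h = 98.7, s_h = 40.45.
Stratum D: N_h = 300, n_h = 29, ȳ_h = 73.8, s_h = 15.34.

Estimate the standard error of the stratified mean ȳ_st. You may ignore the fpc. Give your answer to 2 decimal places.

V̂(ȳ_st) = Σ W_h² s_h²/n_h, with W_h = N_h/N and N = 4750:
  stratum A: (1450/4750)²·32.41²/355 = 0.275726
  stratum B: (1750/4750)²·20.46²/259 = 0.219382
  stratum C: (1250/4750)²·40.45²/75 = 1.51081
  stratum D: (300/4750)²·15.34²/29 = 0.0323674
V̂(ȳ_st) = 2.03828
SE(ȳ_st) = √2.03828 = 1.42768

SE(ȳ_st) ≈ 1.43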